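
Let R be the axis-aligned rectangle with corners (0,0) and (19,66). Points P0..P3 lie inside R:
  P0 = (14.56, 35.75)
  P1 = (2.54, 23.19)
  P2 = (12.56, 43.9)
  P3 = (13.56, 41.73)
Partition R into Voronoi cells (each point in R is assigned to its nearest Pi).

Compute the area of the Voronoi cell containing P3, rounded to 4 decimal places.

1. box [0,19]×[0,66]: [(0, 0) (19, 0) (19, 66) (0, 66)]
2. ⊥bis P3·P0 via (14.06,38.74): [(0, 36.3888) (19, 39.5661) (19, 66) (0, 66)]  |A|=532.4283
3. ⊥bis P3·P1 via (8.05,32.46): [(0, 37.2448) (1.1239, 36.5768) (19, 39.5661) (19, 66) (0, 66)]  |A|=531.9472
4. ⊥bis P3·P2 via (13.06,42.815): [(0.4248, 36.9923) (1.1239, 36.5768) (19, 39.5661) (19, 45.5523)]  |A|=60.3569
5. canonical 4-gon: [(0.4248, 36.9923) (1.1239, 36.5768) (19, 39.5661) (19, 45.5523)]
6. shoelace: 60.3569

Area of P3's cell: 60.3569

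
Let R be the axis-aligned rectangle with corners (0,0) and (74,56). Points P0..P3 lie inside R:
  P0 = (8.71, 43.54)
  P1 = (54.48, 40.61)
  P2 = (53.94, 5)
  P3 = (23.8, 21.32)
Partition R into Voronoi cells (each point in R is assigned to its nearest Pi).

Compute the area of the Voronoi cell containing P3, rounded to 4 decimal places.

Area of P3's cell: 1286.7672

1. box [0,74]×[0,56]: [(0, 0) (74, 0) (74, 56) (0, 56)]
2. ⊥bis P3·P0 via (16.255,32.43): [(0, 21.3909) (0, 0) (74, 0) (74, 56) (50.9618, 56)]  |A|=3262.1302
3. ⊥bis P3·P1 via (39.14,30.965): [(31.6467, 42.8828) (0, 21.3909) (0, 0) (58.6092, 0)]  |A|=1595.1392
4. ⊥bis P3·P2 via (38.87,13.16): [(44.1749, 22.9572) (31.6467, 42.8828) (0, 21.3909) (0, 0) (31.7442, 0)]  |A|=1286.7672
5. canonical 5-gon: [(44.1749, 22.9572) (31.6467, 42.8828) (0, 21.3909) (0, 0) (31.7442, 0)]
6. shoelace: 1286.7672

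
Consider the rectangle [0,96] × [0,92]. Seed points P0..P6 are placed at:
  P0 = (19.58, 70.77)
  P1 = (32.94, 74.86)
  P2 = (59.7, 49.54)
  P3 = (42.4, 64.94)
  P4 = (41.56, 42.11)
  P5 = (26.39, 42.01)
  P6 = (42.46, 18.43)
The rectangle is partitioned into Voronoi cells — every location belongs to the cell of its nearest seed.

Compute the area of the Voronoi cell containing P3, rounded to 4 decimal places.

Area of P3's cell: 886.4922

1. box [0,96]×[0,92]: [(0, 0) (96, 0) (96, 92) (0, 92)]
2. ⊥bis P3·P0 via (30.99,67.855): [(13.6546, 0) (96, 0) (96, 92) (37.1585, 92)]  |A|=6494.5987
3. ⊥bis P3·P1 via (37.67,69.9): [(29.5291, 62.1366) (13.6546, 0) (96, 0) (96, 92) (60.8446, 92)]  |A|=6140.9243
4. ⊥bis P3·P2 via (51.05,57.24): [(29.5291, 62.1366) (19.112, 21.3616) (81.9924, 92) (60.8446, 92)]  |A|=1229.8247
5. ⊥bis P3·P4 via (41.98,53.525): [(29.5291, 62.1366) (27.4654, 54.059) (47.5602, 53.3197) (81.9924, 92) (60.8446, 92)]  |A|=898.212
6. ⊥bis P3·P5 via (34.395,53.475): [(29.5291, 62.1366) (28.3878, 57.6693) (33.8975, 53.8224) (47.5602, 53.3197) (81.9924, 92) (60.8446, 92)]  |A|=886.4922
7. ⊥bis P3·P6 via (42.43,41.685): [(29.5291, 62.1366) (28.3878, 57.6693) (33.8975, 53.8224) (47.5602, 53.3197) (81.9924, 92) (60.8446, 92)]  |A|=886.4922
8. canonical 6-gon: [(29.5291, 62.1366) (28.3878, 57.6693) (33.8975, 53.8224) (47.5602, 53.3197) (81.9924, 92) (60.8446, 92)]
9. shoelace: 886.4922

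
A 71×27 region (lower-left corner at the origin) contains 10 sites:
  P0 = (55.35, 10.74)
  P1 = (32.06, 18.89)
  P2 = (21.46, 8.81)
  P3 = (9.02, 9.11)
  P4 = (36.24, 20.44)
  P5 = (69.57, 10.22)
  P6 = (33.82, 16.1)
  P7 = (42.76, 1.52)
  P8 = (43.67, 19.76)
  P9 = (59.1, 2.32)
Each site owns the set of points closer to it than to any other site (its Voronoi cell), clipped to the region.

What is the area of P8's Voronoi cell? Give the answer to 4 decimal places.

Area of P8's cell: 197.4044

1. box [0,71]×[0,27]: [(0, 0) (71, 0) (71, 27) (0, 27)]
2. ⊥bis P8·P0 via (49.51,15.25): [(0, 0) (37.733, 0) (58.5841, 27) (0, 27)]  |A|=1300.2807
3. ⊥bis P8·P1 via (37.865,19.325): [(39.1734, 1.8651) (58.5841, 27) (37.2899, 27)]  |A|=267.6137
4. ⊥bis P8·P2 via (32.565,14.285): [(39.1734, 1.8651) (58.5841, 27) (37.2899, 27)]  |A|=267.6137
5. ⊥bis P8·P3 via (26.345,14.435): [(39.1734, 1.8651) (58.5841, 27) (37.2899, 27)]  |A|=267.6137
6. ⊥bis P8·P4 via (39.955,20.1): [(38.7739, 7.1953) (39.1734, 1.8651) (58.5841, 27) (40.5865, 27)]  |A|=234.9694
7. ⊥bis P8·P5 via (56.62,14.99): [(38.7739, 7.1953) (39.1734, 1.8651) (58.5841, 27) (40.5865, 27)]  |A|=234.9694
8. ⊥bis P8·P6 via (38.745,17.93): [(39.5565, 15.746) (42.9143, 6.7093) (58.5841, 27) (40.5865, 27)]  |A|=206.1401
9. ⊥bis P8·P7 via (43.215,10.64): [(39.5565, 15.746) (41.4205, 10.7295) (45.8484, 10.5086) (58.5841, 27) (40.5865, 27)]  |A|=197.4044
10. ⊥bis P8·P9 via (51.385,11.04): [(39.5565, 15.746) (41.4205, 10.7295) (45.8484, 10.5086) (58.5841, 27) (40.5865, 27)]  |A|=197.4044
11. canonical 5-gon: [(39.5565, 15.746) (41.4205, 10.7295) (45.8484, 10.5086) (58.5841, 27) (40.5865, 27)]
12. shoelace: 197.4044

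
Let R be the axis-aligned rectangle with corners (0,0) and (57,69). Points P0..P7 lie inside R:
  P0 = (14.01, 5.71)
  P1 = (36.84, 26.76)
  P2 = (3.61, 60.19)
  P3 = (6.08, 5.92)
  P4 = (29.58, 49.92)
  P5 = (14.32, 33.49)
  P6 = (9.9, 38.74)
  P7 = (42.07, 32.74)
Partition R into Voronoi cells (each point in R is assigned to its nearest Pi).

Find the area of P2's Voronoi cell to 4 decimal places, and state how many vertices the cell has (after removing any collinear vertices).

1. box [0,57]×[0,69]: [(0, 0) (57, 0) (57, 69) (0, 69)]
2. ⊥bis P2·P0 via (8.81,32.95): [(0, 31.2682) (57, 42.1493) (57, 69) (0, 69)]  |A|=1840.602
3. ⊥bis P2·P1 via (20.225,43.475): [(0, 31.2682) (9.8331, 33.1453) (45.9036, 69) (0, 69)]  |A|=1008.4411
4. ⊥bis P2·P3 via (4.845,33.055): [(0, 32.8345) (9.9773, 33.2886) (45.9036, 69) (0, 69)]  |A|=1000.0584
5. ⊥bis P2·P4 via (16.595,55.055): [(0, 32.8345) (7.9509, 33.1964) (22.1096, 69) (0, 69)]  |A|=539.5763
6. ⊥bis P2·P5 via (8.965,46.84): [(0, 43.2439) (14.1724, 48.9288) (22.1096, 69) (0, 69)]  |A|=404.3956
7. ⊥bis P2·P6 via (6.755,49.465): [(0, 47.4842) (15.3852, 51.9957) (22.1096, 69) (0, 69)]  |A|=353.4919
8. ⊥bis P2·P7 via (22.84,46.465): [(0, 47.4842) (15.3852, 51.9957) (22.1096, 69) (0, 69)]  |A|=353.4919
9. canonical 4-gon: [(0, 47.4842) (15.3852, 51.9957) (22.1096, 69) (0, 69)]
10. shoelace: 353.4919

Area of P2's cell: 353.4919 (4 vertices)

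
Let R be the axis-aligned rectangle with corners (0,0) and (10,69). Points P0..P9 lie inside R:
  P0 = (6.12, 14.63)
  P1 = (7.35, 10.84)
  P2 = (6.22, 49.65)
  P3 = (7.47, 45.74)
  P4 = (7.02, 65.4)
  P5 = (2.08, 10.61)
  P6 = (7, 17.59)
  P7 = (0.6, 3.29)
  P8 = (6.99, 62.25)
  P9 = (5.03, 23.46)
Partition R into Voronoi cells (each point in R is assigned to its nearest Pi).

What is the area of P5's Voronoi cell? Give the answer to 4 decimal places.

1. box [0,10]×[0,69]: [(0, 0) (10, 0) (10, 69) (0, 69)]
2. ⊥bis P5·P0 via (4.1,12.62): [(0, 16.7404) (0, 0) (10, 0) (10, 6.6906)]  |A|=117.1552
3. ⊥bis P5·P1 via (4.715,10.725): [(4.6567, 12.0605) (0, 16.7404) (0, 0) (5.1831, 0)]  |A|=70.2329
4. ⊥bis P5·P2 via (4.15,30.13): [(4.6567, 12.0605) (0, 16.7404) (0, 0) (5.1831, 0)]  |A|=70.2329
5. ⊥bis P5·P3 via (4.775,28.175): [(4.6567, 12.0605) (0, 16.7404) (0, 0) (5.1831, 0)]  |A|=70.2329
6. ⊥bis P5·P4 via (4.55,38.005): [(4.6567, 12.0605) (0, 16.7404) (0, 0) (5.1831, 0)]  |A|=70.2329
7. ⊥bis P5·P6 via (4.54,14.1): [(4.6567, 12.0605) (0, 16.7404) (0, 0) (5.1831, 0)]  |A|=70.2329
8. ⊥bis P5·P7 via (1.34,6.95): [(4.9113, 6.2279) (4.6567, 12.0605) (0, 16.7404) (0, 7.2209)]  |A|=36.361
9. ⊥bis P5·P8 via (4.535,36.43): [(4.9113, 6.2279) (4.6567, 12.0605) (0, 16.7404) (0, 7.2209)]  |A|=36.361
10. ⊥bis P5·P9 via (3.555,17.035): [(4.9113, 6.2279) (4.6567, 12.0605) (0, 16.7404) (0, 7.2209)]  |A|=36.361
11. canonical 4-gon: [(4.9113, 6.2279) (4.6567, 12.0605) (0, 16.7404) (0, 7.2209)]
12. shoelace: 36.361

Area of P5's cell: 36.3610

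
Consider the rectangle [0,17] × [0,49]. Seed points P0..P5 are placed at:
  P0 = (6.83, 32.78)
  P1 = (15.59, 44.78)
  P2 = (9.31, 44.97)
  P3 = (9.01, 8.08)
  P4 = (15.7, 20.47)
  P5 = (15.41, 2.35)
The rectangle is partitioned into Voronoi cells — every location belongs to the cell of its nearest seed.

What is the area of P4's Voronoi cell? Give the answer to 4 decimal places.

1. box [0,17]×[0,49]: [(0, 0) (17, 0) (17, 49) (0, 49)]
2. ⊥bis P4·P0 via (11.265,26.625): [(0, 18.508) (0, 0) (17, 0) (17, 30.7574)]  |A|=418.7554
3. ⊥bis P4·P1 via (15.645,32.625): [(0, 18.508) (0, 0) (17, 0) (17, 30.7574)]  |A|=418.7554
4. ⊥bis P4·P2 via (12.505,32.72): [(0, 18.508) (0, 0) (17, 0) (17, 30.7574)]  |A|=418.7554
5. ⊥bis P4·P3 via (12.355,14.275): [(1.9342, 19.9017) (17, 11.7669) (17, 30.7574)]  |A|=143.0527
6. ⊥bis P4·P5 via (15.555,11.41): [(1.9342, 19.9017) (17, 11.7669) (17, 30.7574)]  |A|=143.0527
7. canonical 3-gon: [(1.9342, 19.9017) (17, 11.7669) (17, 30.7574)]
8. shoelace: 143.0527

Area of P4's cell: 143.0527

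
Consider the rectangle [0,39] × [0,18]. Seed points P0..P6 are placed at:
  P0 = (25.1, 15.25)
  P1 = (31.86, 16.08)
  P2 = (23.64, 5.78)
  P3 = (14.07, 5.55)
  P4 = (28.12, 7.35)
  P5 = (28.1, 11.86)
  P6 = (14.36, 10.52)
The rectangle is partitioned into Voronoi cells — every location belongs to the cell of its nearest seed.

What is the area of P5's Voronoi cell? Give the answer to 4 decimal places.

1. box [0,39]×[0,18]: [(0, 0) (39, 0) (39, 18) (0, 18)]
2. ⊥bis P5·P0 via (26.6,13.555): [(11.2828, 0) (39, 0) (39, 18) (31.6228, 18)]  |A|=315.8487
3. ⊥bis P5·P1 via (29.98,13.97): [(28.5294, 15.2625) (11.2828, 0) (39, 0) (39, 5.9332)]  |A|=242.578
4. ⊥bis P5·P2 via (25.87,8.82): [(28.5294, 15.2625) (23.3436, 10.6732) (37.8937, 0) (39, 0) (39, 5.9332)]  |A|=100.5661
5. ⊥bis P5·P3 via (21.085,8.705): [(28.5294, 15.2625) (23.3436, 10.6732) (37.8937, 0) (39, 0) (39, 5.9332)]  |A|=100.5661
6. ⊥bis P5·P4 via (28.11,9.605): [(34.8455, 9.6349) (28.5294, 15.2625) (23.3436, 10.6732) (24.8198, 9.5904)]  |A|=34.5456
7. ⊥bis P5·P6 via (21.23,11.19): [(34.8455, 9.6349) (28.5294, 15.2625) (23.3436, 10.6732) (24.8198, 9.5904)]  |A|=34.5456
8. canonical 4-gon: [(34.8455, 9.6349) (28.5294, 15.2625) (23.3436, 10.6732) (24.8198, 9.5904)]
9. shoelace: 34.5456

Area of P5's cell: 34.5456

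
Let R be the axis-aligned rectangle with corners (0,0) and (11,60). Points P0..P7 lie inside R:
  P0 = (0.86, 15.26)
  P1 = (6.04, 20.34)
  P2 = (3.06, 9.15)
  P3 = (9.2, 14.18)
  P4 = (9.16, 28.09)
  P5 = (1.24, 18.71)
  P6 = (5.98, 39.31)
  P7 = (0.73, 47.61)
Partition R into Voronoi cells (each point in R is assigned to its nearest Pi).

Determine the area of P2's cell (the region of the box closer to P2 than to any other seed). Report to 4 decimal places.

Area of P2's cell: 118.2706

1. box [0,11]×[0,60]: [(0, 0) (11, 0) (11, 60) (0, 60)]
2. ⊥bis P2·P0 via (1.96,12.205): [(0, 11.4993) (0, 0) (11, 0) (11, 15.46)]  |A|=148.2759
3. ⊥bis P2·P1 via (4.55,14.745): [(7.1162, 14.0616) (0, 11.4993) (0, 0) (11, 0) (11, 13.0273)]  |A|=143.552
4. ⊥bis P2·P3 via (6.13,11.665): [(4.8385, 13.2415) (0, 11.4993) (0, 0) (11, 0) (11, 5.7203)]  |A|=118.2706
5. ⊥bis P2·P4 via (6.11,18.62): [(4.8385, 13.2415) (0, 11.4993) (0, 0) (11, 0) (11, 5.7203)]  |A|=118.2706
6. ⊥bis P2·P5 via (2.15,13.93): [(4.8385, 13.2415) (0, 11.4993) (0, 0) (11, 0) (11, 5.7203)]  |A|=118.2706
7. ⊥bis P2·P6 via (4.52,24.23): [(4.8385, 13.2415) (0, 11.4993) (0, 0) (11, 0) (11, 5.7203)]  |A|=118.2706
8. ⊥bis P2·P7 via (1.895,28.38): [(4.8385, 13.2415) (0, 11.4993) (0, 0) (11, 0) (11, 5.7203)]  |A|=118.2706
9. canonical 5-gon: [(4.8385, 13.2415) (0, 11.4993) (0, 0) (11, 0) (11, 5.7203)]
10. shoelace: 118.2706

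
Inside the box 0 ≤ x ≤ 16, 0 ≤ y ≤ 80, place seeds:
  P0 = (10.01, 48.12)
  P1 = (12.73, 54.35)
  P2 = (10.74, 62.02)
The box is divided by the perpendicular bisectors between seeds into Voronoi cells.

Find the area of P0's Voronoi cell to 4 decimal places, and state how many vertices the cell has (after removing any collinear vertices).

Area of P0's cell: 842.8570 (5 vertices)

1. box [0,16]×[0,80]: [(0, 0) (16, 0) (16, 80) (0, 80)]
2. ⊥bis P0·P1 via (11.37,51.235): [(0, 56.1991) (0, 0) (16, 0) (16, 49.2136)]  |A|=843.3013
3. ⊥bis P0·P2 via (10.375,55.07): [(1.5211, 55.535) (0, 55.6149) (0, 0) (16, 0) (16, 49.2136)]  |A|=842.857
4. canonical 5-gon: [(1.5211, 55.535) (0, 55.6149) (0, 0) (16, 0) (16, 49.2136)]
5. shoelace: 842.857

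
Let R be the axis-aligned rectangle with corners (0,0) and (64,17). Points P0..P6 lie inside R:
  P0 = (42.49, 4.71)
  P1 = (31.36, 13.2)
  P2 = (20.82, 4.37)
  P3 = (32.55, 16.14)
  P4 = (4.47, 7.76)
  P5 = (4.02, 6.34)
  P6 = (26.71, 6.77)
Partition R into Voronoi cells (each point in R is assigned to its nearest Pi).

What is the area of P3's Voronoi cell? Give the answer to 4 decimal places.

1. box [0,64]×[0,17]: [(0, 0) (64, 0) (64, 17) (0, 17)]
2. ⊥bis P3·P0 via (37.52,10.425): [(0, 0) (25.5323, 0) (45.0806, 17) (0, 17)]  |A|=600.2095
3. ⊥bis P3·P1 via (31.955,14.67): [(39.0835, 11.7847) (45.0806, 17) (26.1985, 17)]  |A|=49.2381
4. ⊥bis P3·P2 via (26.685,10.255): [(39.0835, 11.7847) (45.0806, 17) (26.1985, 17)]  |A|=49.2381
5. ⊥bis P3·P4 via (18.51,11.95): [(39.0835, 11.7847) (45.0806, 17) (26.1985, 17)]  |A|=49.2381
6. ⊥bis P3·P5 via (18.285,11.24): [(39.0835, 11.7847) (45.0806, 17) (26.1985, 17)]  |A|=49.2381
7. ⊥bis P3·P6 via (29.63,11.455): [(39.0835, 11.7847) (45.0806, 17) (26.1985, 17)]  |A|=49.2381
8. canonical 3-gon: [(39.0835, 11.7847) (45.0806, 17) (26.1985, 17)]
9. shoelace: 49.2381

Area of P3's cell: 49.2381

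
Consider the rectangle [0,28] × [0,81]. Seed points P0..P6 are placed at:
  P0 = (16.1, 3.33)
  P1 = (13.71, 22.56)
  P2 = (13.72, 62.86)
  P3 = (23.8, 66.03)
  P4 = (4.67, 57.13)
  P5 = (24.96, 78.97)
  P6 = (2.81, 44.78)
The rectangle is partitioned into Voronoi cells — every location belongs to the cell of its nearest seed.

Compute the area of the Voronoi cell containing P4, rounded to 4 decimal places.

1. box [0,28]×[0,81]: [(0, 0) (28, 0) (28, 81) (0, 81)]
2. ⊥bis P4·P0 via (10.385,30.23): [(0, 28.0237) (28, 33.9724) (28, 81) (0, 81)]  |A|=1400.0555
3. ⊥bis P4·P1 via (9.19,39.845): [(0, 37.4418) (28, 44.7638) (28, 81) (0, 81)]  |A|=1117.1214
4. ⊥bis P4·P2 via (9.195,59.995): [(0, 74.5176) (0, 37.4418) (20.14, 42.7084)]  |A|=373.3533
5. ⊥bis P4·P3 via (14.235,61.58): [(0, 74.5176) (0, 37.4418) (20.14, 42.7084)]  |A|=373.3533
6. ⊥bis P4·P5 via (14.815,68.05): [(0, 74.5176) (0, 37.4418) (20.14, 42.7084)]  |A|=373.3533
7. ⊥bis P4·P6 via (3.74,50.955): [(16.097, 49.0939) (0, 74.5176) (0, 51.5183)]  |A|=185.1104
8. canonical 3-gon: [(16.097, 49.0939) (0, 74.5176) (0, 51.5183)]
9. shoelace: 185.1104

Area of P4's cell: 185.1104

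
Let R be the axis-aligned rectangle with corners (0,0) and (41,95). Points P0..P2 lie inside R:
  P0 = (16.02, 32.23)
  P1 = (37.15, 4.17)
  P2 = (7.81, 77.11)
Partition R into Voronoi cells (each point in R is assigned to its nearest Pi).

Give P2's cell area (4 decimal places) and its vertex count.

Area of P2's cell: 1589.1406 (4 vertices)

1. box [0,41]×[0,95]: [(0, 0) (41, 0) (41, 95) (0, 95)]
2. ⊥bis P2·P0 via (11.915,54.67): [(0, 52.4904) (41, 59.9906) (41, 95) (0, 95)]  |A|=1589.1406
3. ⊥bis P2·P1 via (22.48,40.64): [(0, 52.4904) (41, 59.9906) (41, 95) (0, 95)]  |A|=1589.1406
4. canonical 4-gon: [(0, 52.4904) (41, 59.9906) (41, 95) (0, 95)]
5. shoelace: 1589.1406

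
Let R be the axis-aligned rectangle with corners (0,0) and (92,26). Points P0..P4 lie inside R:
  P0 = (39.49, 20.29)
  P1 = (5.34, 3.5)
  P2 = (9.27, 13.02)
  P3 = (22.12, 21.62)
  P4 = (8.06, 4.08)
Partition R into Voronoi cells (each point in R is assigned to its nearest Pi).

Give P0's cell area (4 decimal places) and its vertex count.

Area of P0's cell: 1606.2840 (5 vertices)

1. box [0,92]×[0,26]: [(0, 0) (92, 0) (92, 26) (0, 26)]
2. ⊥bis P0·P1 via (22.415,11.895): [(28.2632, 0) (92, 0) (92, 26) (15.4802, 26)]  |A|=1823.3352
3. ⊥bis P0·P2 via (24.38,16.655): [(28.3867, 0) (92, 0) (92, 26) (22.1319, 26)]  |A|=1735.2587
4. ⊥bis P0·P3 via (30.805,20.955): [(29.2005, 0) (92, 0) (92, 26) (31.1913, 26)]  |A|=1606.9067
5. ⊥bis P0·P4 via (23.775,12.185): [(29.3115, 1.4501) (30.0594, 0) (92, 0) (92, 26) (31.1913, 26)]  |A|=1606.284
6. canonical 5-gon: [(29.3115, 1.4501) (30.0594, 0) (92, 0) (92, 26) (31.1913, 26)]
7. shoelace: 1606.284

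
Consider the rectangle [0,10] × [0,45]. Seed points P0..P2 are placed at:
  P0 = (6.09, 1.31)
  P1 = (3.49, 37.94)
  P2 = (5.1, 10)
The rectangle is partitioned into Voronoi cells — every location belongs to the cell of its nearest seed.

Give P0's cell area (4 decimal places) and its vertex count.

Area of P0's cell: 55.8722 (4 vertices)

1. box [0,10]×[0,45]: [(0, 0) (10, 0) (10, 45) (0, 45)]
2. ⊥bis P0·P1 via (4.79,19.625): [(0, 19.285) (0, 0) (10, 0) (10, 19.9948)]  |A|=196.3991
3. ⊥bis P0·P2 via (5.595,5.655): [(0, 5.0176) (0, 0) (10, 0) (10, 6.1568)]  |A|=55.8722
4. canonical 4-gon: [(0, 5.0176) (0, 0) (10, 0) (10, 6.1568)]
5. shoelace: 55.8722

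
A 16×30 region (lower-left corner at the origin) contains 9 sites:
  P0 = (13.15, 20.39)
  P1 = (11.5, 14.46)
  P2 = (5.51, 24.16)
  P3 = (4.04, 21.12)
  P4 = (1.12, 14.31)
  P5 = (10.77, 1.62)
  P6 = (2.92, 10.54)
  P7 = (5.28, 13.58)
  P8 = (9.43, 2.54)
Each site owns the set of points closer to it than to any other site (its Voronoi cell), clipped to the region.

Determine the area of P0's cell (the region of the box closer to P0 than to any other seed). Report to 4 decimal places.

Area of P0's cell: 72.3182

1. box [0,16]×[0,30]: [(0, 0) (16, 0) (16, 30) (0, 30)]
2. ⊥bis P0·P1 via (12.325,17.425): [(0, 20.8544) (16, 16.4024) (16, 30) (0, 30)]  |A|=181.9454
3. ⊥bis P0·P2 via (9.33,22.275): [(7.5872, 18.7433) (16, 16.4024) (16, 30) (13.1419, 30)]  |A|=73.2826
4. ⊥bis P0·P3 via (8.595,20.755): [(8.5979, 20.7914) (8.4153, 18.5129) (16, 16.4024) (16, 30) (13.1419, 30)]  |A|=72.3182
5. ⊥bis P0·P4 via (7.135,17.35): [(8.5979, 20.7914) (8.4153, 18.5129) (16, 16.4024) (16, 30) (13.1419, 30)]  |A|=72.3182
6. ⊥bis P0·P5 via (11.96,11.005): [(8.5979, 20.7914) (8.4153, 18.5129) (16, 16.4024) (16, 30) (13.1419, 30)]  |A|=72.3182
7. ⊥bis P0·P6 via (8.035,15.465): [(8.5979, 20.7914) (8.4153, 18.5129) (16, 16.4024) (16, 30) (13.1419, 30)]  |A|=72.3182
8. ⊥bis P0·P7 via (9.215,16.985): [(8.5979, 20.7914) (8.4153, 18.5129) (16, 16.4024) (16, 30) (13.1419, 30)]  |A|=72.3182
9. ⊥bis P0·P8 via (11.29,11.465): [(8.5979, 20.7914) (8.4153, 18.5129) (16, 16.4024) (16, 30) (13.1419, 30)]  |A|=72.3182
10. canonical 5-gon: [(8.5979, 20.7914) (8.4153, 18.5129) (16, 16.4024) (16, 30) (13.1419, 30)]
11. shoelace: 72.3182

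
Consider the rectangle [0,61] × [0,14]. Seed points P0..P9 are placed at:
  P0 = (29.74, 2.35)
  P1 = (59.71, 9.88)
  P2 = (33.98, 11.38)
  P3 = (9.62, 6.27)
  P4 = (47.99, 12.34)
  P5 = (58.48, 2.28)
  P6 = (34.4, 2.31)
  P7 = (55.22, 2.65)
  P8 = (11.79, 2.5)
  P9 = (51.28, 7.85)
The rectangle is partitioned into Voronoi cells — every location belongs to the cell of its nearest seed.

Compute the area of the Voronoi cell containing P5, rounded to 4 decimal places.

Area of P5's cell: 24.8090

1. box [0,61]×[0,14]: [(0, 0) (61, 0) (61, 14) (0, 14)]
2. ⊥bis P5·P0 via (44.11,2.315): [(44.1044, 0) (61, 0) (61, 14) (44.1385, 14)]  |A|=236.3002
3. ⊥bis P5·P1 via (59.095,6.08): [(44.1251, 8.5028) (44.1044, 0) (61, 0) (61, 5.7717)]  |A|=120.5283
4. ⊥bis P5·P2 via (46.23,6.83): [(46.6967, 8.0866) (44.1071, 1.1144) (44.1044, 0) (61, 0) (61, 5.7717)]  |A|=111.0244
5. ⊥bis P5·P3 via (34.05,4.275): [(46.6967, 8.0866) (44.1071, 1.1144) (44.1044, 0) (61, 0) (61, 5.7717)]  |A|=111.0244
6. ⊥bis P5·P4 via (53.235,7.31): [(53.0012, 7.0662) (46.2246, 0) (61, 0) (61, 5.7717)]  |A|=75.2863
7. ⊥bis P5·P6 via (46.44,2.295): [(53.0012, 7.0662) (46.4374, 0.2219) (46.4371, 0) (61, 0) (61, 5.7717)]  |A|=75.2627
8. ⊥bis P5·P7 via (56.85,2.465): [(57.2934, 6.3716) (56.5702, 0) (61, 0) (61, 5.7717)]  |A|=24.809
9. ⊥bis P5·P8 via (35.135,2.39): [(57.2934, 6.3716) (56.5702, 0) (61, 0) (61, 5.7717)]  |A|=24.809
10. ⊥bis P5·P9 via (54.88,5.065): [(57.2934, 6.3716) (56.5702, 0) (61, 0) (61, 5.7717)]  |A|=24.809
11. canonical 4-gon: [(57.2934, 6.3716) (56.5702, 0) (61, 0) (61, 5.7717)]
12. shoelace: 24.809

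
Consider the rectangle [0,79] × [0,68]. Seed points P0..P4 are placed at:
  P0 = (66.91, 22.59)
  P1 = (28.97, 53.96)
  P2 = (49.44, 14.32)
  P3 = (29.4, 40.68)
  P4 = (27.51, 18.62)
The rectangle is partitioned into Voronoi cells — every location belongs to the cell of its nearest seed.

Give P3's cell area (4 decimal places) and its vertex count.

Area of P3's cell: 864.9982 (5 vertices)

1. box [0,79]×[0,68]: [(0, 0) (79, 0) (79, 68) (0, 68)]
2. ⊥bis P3·P0 via (48.155,31.635): [(0, 0) (32.8983, 0) (65.6928, 68) (0, 68)]  |A|=3352.0989
3. ⊥bis P3·P1 via (29.185,47.32): [(0, 46.375) (0, 0) (32.8983, 0) (56.1404, 48.1928)]  |A|=2094.4863
4. ⊥bis P3·P2 via (39.42,27.5): [(0, 46.375) (0, 0) (3.2473, 0) (50.063, 35.5913) (56.1404, 48.1928)]  |A|=1566.8281
5. ⊥bis P3·P4 via (28.455,29.65): [(0, 46.375) (0, 32.0879) (40.8511, 28.588) (50.063, 35.5913) (56.1404, 48.1928)]  |A|=864.9982
6. canonical 5-gon: [(0, 46.375) (0, 32.0879) (40.8511, 28.588) (50.063, 35.5913) (56.1404, 48.1928)]
7. shoelace: 864.9982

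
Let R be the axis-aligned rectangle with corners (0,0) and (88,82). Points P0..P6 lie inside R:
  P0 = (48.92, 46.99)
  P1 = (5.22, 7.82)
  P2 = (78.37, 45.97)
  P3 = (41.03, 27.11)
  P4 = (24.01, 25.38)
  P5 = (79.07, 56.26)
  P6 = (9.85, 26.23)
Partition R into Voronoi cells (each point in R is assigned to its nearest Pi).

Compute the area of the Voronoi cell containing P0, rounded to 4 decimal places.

1. box [0,88]×[0,82]: [(0, 0) (88, 0) (88, 82) (0, 82)]
2. ⊥bis P0·P1 via (27.07,27.405): [(0, 57.6056) (51.6342, 0) (88, 0) (88, 82) (0, 82)]  |A|=5728.7906
3. ⊥bis P0·P2 via (63.645,46.48): [(0, 57.6056) (51.6342, 0) (62.0352, 0) (64.8752, 82) (0, 82)]  |A|=3716.117
4. ⊥bis P0·P3 via (44.975,37.05): [(0, 57.6056) (3.7646, 53.4056) (63.0697, 29.8686) (64.8752, 82) (0, 82)]  |A|=2540.5284
5. ⊥bis P0·P4 via (36.465,36.185): [(0, 78.2185) (30.852, 42.6552) (63.0697, 29.8686) (64.8752, 82) (0, 82)]  |A|=2185.9072
6. ⊥bis P0·P5 via (63.995,51.625): [(0, 78.2185) (30.852, 42.6552) (63.0697, 29.8686) (63.8406, 52.1272) (54.6558, 82) (0, 82)]  |A|=2033.266
7. ⊥bis P0·P6 via (29.385,36.61): [(18.777, 56.5741) (30.852, 42.6552) (63.0697, 29.8686) (63.8406, 52.1272) (54.6558, 82) (5.2668, 82)]  |A|=1930.8058
8. canonical 6-gon: [(18.777, 56.5741) (30.852, 42.6552) (63.0697, 29.8686) (63.8406, 52.1272) (54.6558, 82) (5.2668, 82)]
9. shoelace: 1930.8058

Area of P0's cell: 1930.8058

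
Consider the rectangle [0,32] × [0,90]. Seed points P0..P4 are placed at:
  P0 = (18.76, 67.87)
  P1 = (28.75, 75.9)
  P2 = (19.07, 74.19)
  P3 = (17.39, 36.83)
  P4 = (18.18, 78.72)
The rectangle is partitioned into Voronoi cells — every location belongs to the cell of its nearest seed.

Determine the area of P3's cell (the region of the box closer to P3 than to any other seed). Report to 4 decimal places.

Area of P3's cell: 1678.1307

1. box [0,32]×[0,90]: [(0, 0) (32, 0) (32, 90) (0, 90)]
2. ⊥bis P3·P0 via (18.075,52.35): [(0, 53.1478) (0, 0) (32, 0) (32, 51.7354)]  |A|=1678.1307
3. ⊥bis P3·P1 via (23.07,56.365): [(0, 53.1478) (0, 0) (32, 0) (32, 51.7354)]  |A|=1678.1307
4. ⊥bis P3·P2 via (18.23,55.51): [(0, 53.1478) (0, 0) (32, 0) (32, 51.7354)]  |A|=1678.1307
5. ⊥bis P3·P4 via (17.785,57.775): [(0, 53.1478) (0, 0) (32, 0) (32, 51.7354)]  |A|=1678.1307
6. canonical 4-gon: [(0, 53.1478) (0, 0) (32, 0) (32, 51.7354)]
7. shoelace: 1678.1307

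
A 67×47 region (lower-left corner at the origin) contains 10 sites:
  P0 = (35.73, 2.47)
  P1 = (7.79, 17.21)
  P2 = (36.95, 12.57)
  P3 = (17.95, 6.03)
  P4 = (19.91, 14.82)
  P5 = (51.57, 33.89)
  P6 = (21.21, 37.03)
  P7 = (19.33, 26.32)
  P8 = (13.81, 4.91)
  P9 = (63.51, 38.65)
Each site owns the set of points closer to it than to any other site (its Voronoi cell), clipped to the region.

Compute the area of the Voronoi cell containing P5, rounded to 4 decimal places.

Area of P5's cell: 642.3366

1. box [0,67]×[0,47]: [(0, 0) (67, 0) (67, 47) (0, 47)]
2. ⊥bis P5·P0 via (43.65,18.18): [(0, 40.1856) (67, 6.4084) (67, 47) (0, 47)]  |A|=1588.1013
3. ⊥bis P5·P1 via (29.68,25.55): [(29.8343, 25.145) (67, 6.4084) (67, 47) (21.5076, 47)]  |A|=1251.4253
4. ⊥bis P5·P2 via (44.26,23.23): [(25.7201, 35.9436) (67, 7.6362) (67, 47) (21.5076, 47)]  |A|=1063.9575
5. ⊥bis P5·P3 via (34.76,19.96): [(25.7201, 35.9436) (67, 7.6362) (67, 47) (21.5076, 47)]  |A|=1063.9575
6. ⊥bis P5·P4 via (35.74,24.355): [(30.8988, 32.3923) (67, 7.6362) (67, 47) (22.1001, 47)]  |A|=1038.481
7. ⊥bis P5·P6 via (36.39,35.46): [(35.7301, 29.0793) (67, 7.6362) (67, 47) (37.5835, 47)]  |A|=879.0324
8. ⊥bis P5·P7 via (35.45,30.105): [(35.7301, 29.0793) (67, 7.6362) (67, 47) (37.5835, 47)]  |A|=879.0324
9. ⊥bis P5·P8 via (32.69,19.4): [(35.7301, 29.0793) (67, 7.6362) (67, 47) (37.5835, 47)]  |A|=879.0324
10. ⊥bis P5·P9 via (57.54,36.27): [(35.7301, 29.0793) (67, 7.6362) (67, 12.5405) (53.2624, 47) (37.5835, 47)]  |A|=642.3366
11. canonical 5-gon: [(35.7301, 29.0793) (67, 7.6362) (67, 12.5405) (53.2624, 47) (37.5835, 47)]
12. shoelace: 642.3366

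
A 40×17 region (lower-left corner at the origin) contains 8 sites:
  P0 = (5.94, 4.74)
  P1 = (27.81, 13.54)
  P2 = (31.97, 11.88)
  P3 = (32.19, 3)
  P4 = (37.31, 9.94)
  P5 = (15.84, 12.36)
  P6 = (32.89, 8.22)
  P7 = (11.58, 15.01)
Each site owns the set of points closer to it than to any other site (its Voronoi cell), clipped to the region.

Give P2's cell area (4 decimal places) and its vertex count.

Area of P2's cell: 38.6687 (4 vertices)

1. box [0,40]×[0,17]: [(0, 0) (40, 0) (40, 17) (0, 17)]
2. ⊥bis P2·P0 via (18.955,8.31): [(21.2344, 0) (40, 0) (40, 17) (16.5713, 17)]  |A|=358.651
3. ⊥bis P2·P1 via (29.89,12.71): [(24.8182, 0) (40, 0) (40, 17) (31.6019, 17)]  |A|=200.4292
4. ⊥bis P2·P3 via (32.08,7.44): [(27.7442, 7.3326) (40, 7.6362) (40, 17) (31.6019, 17)]  |A|=97.9744
5. ⊥bis P2·P4 via (34.64,10.91): [(27.7442, 7.3326) (33.3912, 7.4725) (36.8525, 17) (31.6019, 17)]  |A|=52.0385
6. ⊥bis P2·P5 via (23.905,12.12): [(27.7442, 7.3326) (33.3912, 7.4725) (36.8525, 17) (31.6019, 17)]  |A|=52.0385
7. ⊥bis P2·P6 via (32.43,10.05): [(28.427, 9.0438) (34.5183, 10.5749) (36.8525, 17) (31.6019, 17)]  |A|=38.6687
8. ⊥bis P2·P7 via (21.775,13.445): [(28.427, 9.0438) (34.5183, 10.5749) (36.8525, 17) (31.6019, 17)]  |A|=38.6687
9. canonical 4-gon: [(28.427, 9.0438) (34.5183, 10.5749) (36.8525, 17) (31.6019, 17)]
10. shoelace: 38.6687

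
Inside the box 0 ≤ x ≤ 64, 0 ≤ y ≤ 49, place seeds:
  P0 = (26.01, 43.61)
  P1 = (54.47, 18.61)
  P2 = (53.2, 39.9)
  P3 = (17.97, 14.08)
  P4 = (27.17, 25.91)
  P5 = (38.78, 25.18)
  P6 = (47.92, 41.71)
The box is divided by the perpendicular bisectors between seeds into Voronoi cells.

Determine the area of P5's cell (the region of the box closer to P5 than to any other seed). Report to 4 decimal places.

1. box [0,64]×[0,49]: [(0, 0) (64, 0) (64, 49) (0, 49)]
2. ⊥bis P5·P0 via (32.395,34.395): [(0, 11.9488) (0, 0) (64, 0) (64, 49) (53.4733, 49)]  |A|=2145.3737
3. ⊥bis P5·P1 via (46.625,21.895): [(0, 11.9488) (0, 0) (37.4567, 0) (57.9749, 49) (53.4733, 49)]  |A|=1347.4485
4. ⊥bis P5·P2 via (45.99,32.54): [(39.2487, 39.1439) (0, 11.9488) (0, 0) (37.4567, 0) (49.6012, 29.0024)]  |A|=1179.2918
5. ⊥bis P5·P3 via (28.375,19.63): [(39.2487, 39.1439) (23.7095, 28.3769) (38.0675, 1.4587) (49.6012, 29.0024)]  |A|=487.4977
6. ⊥bis P5·P4 via (32.975,25.545): [(39.2487, 39.1439) (33.5832, 35.2183) (32.1572, 12.5392) (38.0675, 1.4587) (49.6012, 29.0024)]  |A|=380.4112
7. ⊥bis P5·P6 via (43.35,33.445): [(47.2901, 31.2664) (36.4946, 37.2356) (33.5832, 35.2183) (32.1572, 12.5392) (38.0675, 1.4587) (49.6012, 29.0024)]  |A|=361.8907
8. canonical 6-gon: [(47.2901, 31.2664) (36.4946, 37.2356) (33.5832, 35.2183) (32.1572, 12.5392) (38.0675, 1.4587) (49.6012, 29.0024)]
9. shoelace: 361.8907

Area of P5's cell: 361.8907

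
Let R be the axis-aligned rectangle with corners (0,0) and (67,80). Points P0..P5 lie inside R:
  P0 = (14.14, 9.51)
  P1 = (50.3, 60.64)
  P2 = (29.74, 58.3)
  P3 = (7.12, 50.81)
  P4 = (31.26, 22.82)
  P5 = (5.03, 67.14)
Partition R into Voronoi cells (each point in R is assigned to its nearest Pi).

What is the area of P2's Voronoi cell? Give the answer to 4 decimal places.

1. box [0,67]×[0,80]: [(0, 0) (67, 0) (67, 80) (0, 80)]
2. ⊥bis P2·P0 via (21.94,33.905): [(0, 40.92) (67, 19.4976) (67, 80) (0, 80)]  |A|=3336.0082
3. ⊥bis P2·P1 via (40.02,59.47): [(0, 40.92) (43.7223, 26.9404) (37.6834, 80) (0, 80)]  |A|=1854.0667
4. ⊥bis P2·P3 via (18.43,54.555): [(25.6617, 32.715) (43.7223, 26.9404) (37.6834, 80) (10.0046, 80)]  |A|=1116.1042
5. ⊥bis P2·P4 via (30.5,40.56): [(23.1681, 40.2459) (42.1156, 41.0576) (37.6834, 80) (10.0046, 80)]  |A|=920.9029
6. ⊥bis P2·P5 via (17.385,62.72): [(16.5236, 60.3123) (23.1681, 40.2459) (42.1156, 41.0576) (37.6834, 80) (23.5669, 80)]  |A|=787.3971
7. canonical 5-gon: [(16.5236, 60.3123) (23.1681, 40.2459) (42.1156, 41.0576) (37.6834, 80) (23.5669, 80)]
8. shoelace: 787.3971

Area of P2's cell: 787.3971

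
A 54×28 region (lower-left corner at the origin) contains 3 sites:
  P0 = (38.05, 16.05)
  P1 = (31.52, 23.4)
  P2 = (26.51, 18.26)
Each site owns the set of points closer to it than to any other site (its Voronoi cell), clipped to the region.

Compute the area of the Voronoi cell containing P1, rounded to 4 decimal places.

1. box [0,54]×[0,28]: [(0, 0) (54, 0) (54, 28) (0, 28)]
2. ⊥bis P1·P0 via (34.785,19.725): [(0, 0) (12.583, 0) (44.0991, 28) (0, 28)]  |A|=793.5504
3. ⊥bis P1·P2 via (29.015,20.83): [(32.3595, 17.5701) (44.0991, 28) (21.659, 28)]  |A|=117.0245
4. canonical 3-gon: [(32.3595, 17.5701) (44.0991, 28) (21.659, 28)]
5. shoelace: 117.0245

Area of P1's cell: 117.0245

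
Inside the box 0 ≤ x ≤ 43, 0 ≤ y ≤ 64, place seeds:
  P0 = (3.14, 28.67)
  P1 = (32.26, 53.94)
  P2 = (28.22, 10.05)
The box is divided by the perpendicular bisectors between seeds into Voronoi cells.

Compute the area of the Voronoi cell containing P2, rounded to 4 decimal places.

1. box [0,43]×[0,64]: [(0, 0) (43, 0) (43, 64) (0, 64)]
2. ⊥bis P2·P0 via (15.68,19.36): [(1.3067, 0) (43, 0) (43, 56.1584)]  |A|=1170.7148
3. ⊥bis P2·P1 via (30.24,31.995): [(25.3918, 32.4413) (1.3067, 0) (43, 0) (43, 30.8205)]  |A|=947.6379
4. canonical 4-gon: [(25.3918, 32.4413) (1.3067, 0) (43, 0) (43, 30.8205)]
5. shoelace: 947.6379

Area of P2's cell: 947.6379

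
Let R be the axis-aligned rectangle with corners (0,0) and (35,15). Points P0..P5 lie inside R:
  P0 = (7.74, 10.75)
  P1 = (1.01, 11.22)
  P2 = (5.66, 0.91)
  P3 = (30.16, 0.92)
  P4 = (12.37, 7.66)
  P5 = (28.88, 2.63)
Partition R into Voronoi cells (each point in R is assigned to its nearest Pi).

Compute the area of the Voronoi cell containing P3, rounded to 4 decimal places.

Area of P3's cell: 23.0710

1. box [0,35]×[0,15]: [(0, 0) (35, 0) (35, 15) (0, 15)]
2. ⊥bis P3·P0 via (18.95,5.835): [(16.3917, 0) (35, 0) (35, 15) (22.9684, 15)]  |A|=229.7998
3. ⊥bis P3·P1 via (15.585,6.07): [(16.3917, 0) (35, 0) (35, 15) (22.9684, 15)]  |A|=229.7998
4. ⊥bis P3·P2 via (17.91,0.915): [(17.909, 3.4606) (17.9104, 0) (35, 0) (35, 15) (22.9684, 15)]  |A|=227.1719
5. ⊥bis P3·P4 via (21.265,4.29): [(19.6397, 0) (35, 0) (35, 15) (25.3226, 15)]  |A|=187.7827
6. ⊥bis P3·P5 via (29.52,1.775): [(27.1487, 0) (35, 0) (35, 5.877)]  |A|=23.071
7. canonical 3-gon: [(27.1487, 0) (35, 0) (35, 5.877)]
8. shoelace: 23.071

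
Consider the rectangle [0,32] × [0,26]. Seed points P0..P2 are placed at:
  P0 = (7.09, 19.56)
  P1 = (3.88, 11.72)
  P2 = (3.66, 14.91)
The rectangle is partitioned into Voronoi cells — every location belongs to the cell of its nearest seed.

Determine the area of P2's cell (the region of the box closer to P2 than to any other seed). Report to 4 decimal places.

1. box [0,32]×[0,26]: [(0, 0) (32, 0) (32, 26) (0, 26)]
2. ⊥bis P2·P0 via (5.375,17.235): [(0, 21.1998) (0, 0) (28.7402, 0)]  |A|=304.6434
3. ⊥bis P2·P1 via (3.77,13.315): [(10.0977, 13.7514) (0, 21.1998) (0, 13.055)]  |A|=41.1217
4. canonical 3-gon: [(10.0977, 13.7514) (0, 21.1998) (0, 13.055)]
5. shoelace: 41.1217

Area of P2's cell: 41.1217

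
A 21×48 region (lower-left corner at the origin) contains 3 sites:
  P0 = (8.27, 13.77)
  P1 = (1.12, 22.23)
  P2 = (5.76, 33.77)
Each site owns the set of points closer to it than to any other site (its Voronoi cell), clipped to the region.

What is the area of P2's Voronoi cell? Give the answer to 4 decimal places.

1. box [0,21]×[0,48]: [(0, 0) (21, 0) (21, 48) (0, 48)]
2. ⊥bis P2·P0 via (7.015,23.77): [(0, 22.8896) (21, 25.5251) (21, 48) (0, 48)]  |A|=499.6453
3. ⊥bis P2·P1 via (3.44,28): [(0, 29.3832) (12.3082, 24.4343) (21, 25.5251) (21, 48) (0, 48)]  |A|=459.6835
4. canonical 5-gon: [(0, 29.3832) (12.3082, 24.4343) (21, 25.5251) (21, 48) (0, 48)]
5. shoelace: 459.6835

Area of P2's cell: 459.6835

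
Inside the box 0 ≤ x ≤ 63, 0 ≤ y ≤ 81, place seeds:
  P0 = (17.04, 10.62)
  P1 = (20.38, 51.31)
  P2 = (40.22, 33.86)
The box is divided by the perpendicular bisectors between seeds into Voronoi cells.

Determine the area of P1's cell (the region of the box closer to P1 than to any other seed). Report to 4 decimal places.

1. box [0,63]×[0,81]: [(0, 0) (63, 0) (63, 81) (0, 81)]
2. ⊥bis P1·P0 via (18.71,30.965): [(0, 32.5008) (63, 27.3295) (63, 81) (0, 81)]  |A|=3218.3459
3. ⊥bis P1·P2 via (30.3,42.585): [(0, 32.5008) (19.9876, 30.8601) (63, 79.7637) (63, 81) (0, 81)]  |A|=2090.6846
4. canonical 5-gon: [(0, 32.5008) (19.9876, 30.8601) (63, 79.7637) (63, 81) (0, 81)]
5. shoelace: 2090.6846

Area of P1's cell: 2090.6846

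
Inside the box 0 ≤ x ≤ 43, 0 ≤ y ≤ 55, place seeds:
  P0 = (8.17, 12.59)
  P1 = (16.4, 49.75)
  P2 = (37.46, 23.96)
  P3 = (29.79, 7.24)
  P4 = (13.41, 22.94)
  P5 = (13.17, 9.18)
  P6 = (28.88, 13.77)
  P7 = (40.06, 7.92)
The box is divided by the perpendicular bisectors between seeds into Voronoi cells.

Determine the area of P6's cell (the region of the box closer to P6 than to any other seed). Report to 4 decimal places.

1. box [0,43]×[0,55]: [(0, 0) (43, 0) (43, 55) (0, 55)]
2. ⊥bis P6·P0 via (18.525,13.18): [(19.276, 0) (43, 0) (43, 55) (16.1422, 55)]  |A|=1391.0003
3. ⊥bis P6·P1 via (22.64,31.76): [(17.5666, 30.0003) (19.276, 0) (43, 0) (43, 38.8221)]  |A|=849.5515
4. ⊥bis P6·P2 via (33.17,18.865): [(19.2513, 30.5846) (17.5666, 30.0003) (19.276, 0) (43, 0) (43, 10.5881)]  |A|=514.2916
5. ⊥bis P6·P3 via (29.335,10.505): [(41.1442, 12.1507) (19.2513, 30.5846) (17.5666, 30.0003) (18.7614, 9.0315)]  |A|=258.4574
6. ⊥bis P6·P4 via (21.145,18.355): [(41.1442, 12.1507) (25.3502, 25.4493) (18.4858, 13.8688) (18.7614, 9.0315)]  |A|=191.661
7. ⊥bis P6·P5 via (21.025,11.475): [(21.6224, 9.4302) (41.1442, 12.1507) (25.3502, 25.4493) (19.7182, 15.9479)]  |A|=178.6904
8. ⊥bis P6·P7 via (34.47,10.845): [(21.6224, 9.4302) (34.682, 11.2501) (36.9855, 15.6524) (25.3502, 25.4493) (19.7182, 15.9479)]  |A|=165.5036
9. canonical 5-gon: [(21.6224, 9.4302) (34.682, 11.2501) (36.9855, 15.6524) (25.3502, 25.4493) (19.7182, 15.9479)]
10. shoelace: 165.5036

Area of P6's cell: 165.5036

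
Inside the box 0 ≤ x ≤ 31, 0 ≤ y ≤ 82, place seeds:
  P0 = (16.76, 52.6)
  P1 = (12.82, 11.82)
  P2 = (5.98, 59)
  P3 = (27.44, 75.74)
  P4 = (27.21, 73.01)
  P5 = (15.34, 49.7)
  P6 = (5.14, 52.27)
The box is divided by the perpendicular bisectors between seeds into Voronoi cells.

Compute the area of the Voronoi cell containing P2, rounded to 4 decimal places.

Area of P2's cell: 327.2324

1. box [0,31]×[0,82]: [(0, 0) (31, 0) (31, 82) (0, 82)]
2. ⊥bis P2·P0 via (11.37,55.8): [(0, 36.6487) (26.9247, 82) (0, 82)]  |A|=610.5364
3. ⊥bis P2·P1 via (9.4,35.41): [(0, 36.6487) (26.9247, 82) (0, 82)]  |A|=610.5364
4. ⊥bis P2·P3 via (16.71,67.37): [(0, 36.6487) (17.5782, 66.257) (5.2978, 82) (0, 82)]  |A|=440.2996
5. ⊥bis P2·P4 via (16.595,66.005): [(0, 36.6487) (17.0338, 65.34) (10.1147, 75.825) (5.2978, 82) (0, 82)]  |A|=434.2733
6. ⊥bis P2·P5 via (10.66,54.35): [(0, 43.6212) (10.2852, 53.9728) (17.0338, 65.34) (10.1147, 75.825) (5.2978, 82) (0, 82)]  |A|=398.4162
7. ⊥bis P2·P6 via (5.56,55.635): [(0, 56.329) (10.878, 54.9712) (17.0338, 65.34) (10.1147, 75.825) (5.2978, 82) (0, 82)]  |A|=327.2324
8. canonical 6-gon: [(0, 56.329) (10.878, 54.9712) (17.0338, 65.34) (10.1147, 75.825) (5.2978, 82) (0, 82)]
9. shoelace: 327.2324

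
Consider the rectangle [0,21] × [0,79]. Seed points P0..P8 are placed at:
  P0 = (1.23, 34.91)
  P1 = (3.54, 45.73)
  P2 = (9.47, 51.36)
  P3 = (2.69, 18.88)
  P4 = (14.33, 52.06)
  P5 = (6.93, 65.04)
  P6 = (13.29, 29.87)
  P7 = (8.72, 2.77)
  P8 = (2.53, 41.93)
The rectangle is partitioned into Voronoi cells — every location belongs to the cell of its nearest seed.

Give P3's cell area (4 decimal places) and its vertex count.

1. box [0,21]×[0,79]: [(0, 0) (21, 0) (21, 79) (0, 79)]
2. ⊥bis P3·P0 via (1.96,26.895): [(0, 26.7165) (0, 0) (21, 0) (21, 28.6291)]  |A|=581.1291
3. ⊥bis P3·P1 via (3.115,32.305): [(0, 26.7165) (0, 0) (21, 0) (21, 28.6291)]  |A|=581.1291
4. ⊥bis P3·P2 via (6.08,35.12): [(0, 26.7165) (0, 0) (21, 0) (21, 28.6291)]  |A|=581.1291
5. ⊥bis P3·P4 via (8.51,35.47): [(0, 26.7165) (0, 0) (21, 0) (21, 28.6291)]  |A|=581.1291
6. ⊥bis P3·P5 via (4.81,41.96): [(0, 26.7165) (0, 0) (21, 0) (21, 28.6291)]  |A|=581.1291
7. ⊥bis P3·P6 via (7.99,24.375): [(5.0824, 27.1794) (0, 26.7165) (0, 0) (21, 0) (21, 11.8267)]  |A|=447.4019
8. ⊥bis P3·P7 via (5.705,10.825): [(17.4721, 15.2294) (5.0824, 27.1794) (0, 26.7165) (0, 8.6896)]  |A|=190.7183
9. ⊥bis P3·P8 via (2.61,30.405): [(17.4721, 15.2294) (5.0824, 27.1794) (0, 26.7165) (0, 8.6896)]  |A|=190.7183
10. canonical 4-gon: [(17.4721, 15.2294) (5.0824, 27.1794) (0, 26.7165) (0, 8.6896)]
11. shoelace: 190.7183

Area of P3's cell: 190.7183 (4 vertices)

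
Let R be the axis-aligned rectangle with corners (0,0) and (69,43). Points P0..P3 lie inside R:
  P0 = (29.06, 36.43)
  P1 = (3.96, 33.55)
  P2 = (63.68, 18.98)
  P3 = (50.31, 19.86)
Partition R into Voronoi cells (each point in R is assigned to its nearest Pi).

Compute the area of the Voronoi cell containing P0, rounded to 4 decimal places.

1. box [0,69]×[0,43]: [(0, 0) (69, 0) (69, 43) (0, 43)]
2. ⊥bis P0·P1 via (16.51,34.99): [(20.5248, 0) (69, 0) (69, 43) (15.5909, 43)]  |A|=2190.5122
3. ⊥bis P0·P2 via (46.37,27.705): [(20.5248, 0) (32.4055, 0) (54.0794, 43) (15.5909, 43)]  |A|=1082.9357
4. ⊥bis P0·P3 via (39.685,28.145): [(20.1674, 3.1149) (51.2684, 43) (15.5909, 43)]  |A|=711.5005
5. canonical 3-gon: [(20.1674, 3.1149) (51.2684, 43) (15.5909, 43)]
6. shoelace: 711.5005

Area of P0's cell: 711.5005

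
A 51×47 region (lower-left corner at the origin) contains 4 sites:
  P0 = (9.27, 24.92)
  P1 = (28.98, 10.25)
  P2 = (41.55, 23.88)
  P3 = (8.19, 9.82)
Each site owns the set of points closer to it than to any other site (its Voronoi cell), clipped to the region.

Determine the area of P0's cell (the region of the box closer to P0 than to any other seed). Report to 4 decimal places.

1. box [0,51]×[0,47]: [(0, 0) (51, 0) (51, 47) (0, 47)]
2. ⊥bis P0·P1 via (19.125,17.585): [(0, 0) (6.0366, 0) (41.0184, 47) (0, 47)]  |A|=1105.792
3. ⊥bis P0·P2 via (25.41,24.4): [(0, 0) (6.0366, 0) (25.4649, 26.103) (26.1381, 47) (0, 47)]  |A|=950.3158
4. ⊥bis P0·P3 via (8.73,17.37): [(0, 17.9944) (18.4477, 16.675) (25.4649, 26.103) (26.1381, 47) (0, 47)]  |A|=734.0082
5. canonical 5-gon: [(0, 17.9944) (18.4477, 16.675) (25.4649, 26.103) (26.1381, 47) (0, 47)]
6. shoelace: 734.0082

Area of P0's cell: 734.0082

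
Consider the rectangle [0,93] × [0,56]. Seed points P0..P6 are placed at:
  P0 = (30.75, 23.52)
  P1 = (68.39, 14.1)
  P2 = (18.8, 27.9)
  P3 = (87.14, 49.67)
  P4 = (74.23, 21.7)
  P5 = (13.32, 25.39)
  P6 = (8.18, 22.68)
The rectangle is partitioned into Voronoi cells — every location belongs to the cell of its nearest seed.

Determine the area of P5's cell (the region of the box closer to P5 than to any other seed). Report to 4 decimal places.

Area of P5's cell: 287.7065

1. box [0,93]×[0,56]: [(0, 0) (93, 0) (93, 56) (0, 56)]
2. ⊥bis P5·P0 via (22.035,24.455): [(0, 0) (19.4113, 0) (25.4193, 56) (0, 56)]  |A|=1255.2585
3. ⊥bis P5·P1 via (40.855,19.745): [(0, 0) (19.4113, 0) (25.4193, 56) (0, 56)]  |A|=1255.2585
4. ⊥bis P5·P2 via (16.06,26.645): [(0, 0) (19.4113, 0) (21.0914, 15.6601) (2.6146, 56) (0, 56)]  |A|=795.2865
5. ⊥bis P5·P3 via (50.23,37.53): [(0, 0) (19.4113, 0) (21.0914, 15.6601) (2.6146, 56) (0, 56)]  |A|=795.2865
6. ⊥bis P5·P4 via (43.775,23.545): [(0, 0) (19.4113, 0) (21.0914, 15.6601) (2.6146, 56) (0, 56)]  |A|=795.2865
7. ⊥bis P5·P6 via (10.75,24.035): [(0, 44.4243) (20.0895, 6.321) (21.0914, 15.6601) (2.6146, 56) (0, 56)]  |A|=287.7065
8. canonical 5-gon: [(0, 44.4243) (20.0895, 6.321) (21.0914, 15.6601) (2.6146, 56) (0, 56)]
9. shoelace: 287.7065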